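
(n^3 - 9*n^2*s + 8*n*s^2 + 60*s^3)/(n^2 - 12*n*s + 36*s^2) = (-n^2 + 3*n*s + 10*s^2)/(-n + 6*s)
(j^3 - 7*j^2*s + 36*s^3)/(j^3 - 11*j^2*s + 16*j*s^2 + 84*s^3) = (-j + 3*s)/(-j + 7*s)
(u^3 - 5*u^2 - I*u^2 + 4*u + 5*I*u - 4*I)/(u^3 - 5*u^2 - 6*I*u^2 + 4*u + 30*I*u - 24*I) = (u - I)/(u - 6*I)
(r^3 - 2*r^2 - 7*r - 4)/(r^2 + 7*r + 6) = (r^2 - 3*r - 4)/(r + 6)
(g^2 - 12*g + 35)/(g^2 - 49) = (g - 5)/(g + 7)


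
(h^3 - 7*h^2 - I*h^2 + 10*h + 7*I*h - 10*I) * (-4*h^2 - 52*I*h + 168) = -4*h^5 + 28*h^4 - 48*I*h^4 + 76*h^3 + 336*I*h^3 - 812*h^2 - 648*I*h^2 + 1160*h + 1176*I*h - 1680*I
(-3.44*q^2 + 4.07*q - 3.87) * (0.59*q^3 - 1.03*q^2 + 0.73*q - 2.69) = -2.0296*q^5 + 5.9445*q^4 - 8.9866*q^3 + 16.2108*q^2 - 13.7734*q + 10.4103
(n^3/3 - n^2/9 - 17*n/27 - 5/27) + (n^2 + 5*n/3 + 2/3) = n^3/3 + 8*n^2/9 + 28*n/27 + 13/27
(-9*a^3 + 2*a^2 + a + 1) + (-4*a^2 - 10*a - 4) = -9*a^3 - 2*a^2 - 9*a - 3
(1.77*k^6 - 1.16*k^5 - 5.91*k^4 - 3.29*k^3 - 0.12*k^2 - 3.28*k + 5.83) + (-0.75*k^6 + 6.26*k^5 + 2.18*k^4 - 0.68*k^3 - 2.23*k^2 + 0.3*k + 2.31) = 1.02*k^6 + 5.1*k^5 - 3.73*k^4 - 3.97*k^3 - 2.35*k^2 - 2.98*k + 8.14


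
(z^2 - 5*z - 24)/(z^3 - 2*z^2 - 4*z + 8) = (z^2 - 5*z - 24)/(z^3 - 2*z^2 - 4*z + 8)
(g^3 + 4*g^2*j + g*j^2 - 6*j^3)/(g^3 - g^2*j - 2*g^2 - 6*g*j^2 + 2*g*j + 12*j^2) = (g^2 + 2*g*j - 3*j^2)/(g^2 - 3*g*j - 2*g + 6*j)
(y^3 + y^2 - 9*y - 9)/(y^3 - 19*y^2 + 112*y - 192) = (y^2 + 4*y + 3)/(y^2 - 16*y + 64)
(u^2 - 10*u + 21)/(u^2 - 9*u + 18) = (u - 7)/(u - 6)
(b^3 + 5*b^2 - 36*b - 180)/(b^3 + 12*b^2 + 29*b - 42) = (b^2 - b - 30)/(b^2 + 6*b - 7)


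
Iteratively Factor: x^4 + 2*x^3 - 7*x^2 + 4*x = (x + 4)*(x^3 - 2*x^2 + x) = (x - 1)*(x + 4)*(x^2 - x) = (x - 1)^2*(x + 4)*(x)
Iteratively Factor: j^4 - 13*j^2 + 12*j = (j + 4)*(j^3 - 4*j^2 + 3*j) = (j - 3)*(j + 4)*(j^2 - j) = (j - 3)*(j - 1)*(j + 4)*(j)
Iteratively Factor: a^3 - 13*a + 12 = (a + 4)*(a^2 - 4*a + 3) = (a - 3)*(a + 4)*(a - 1)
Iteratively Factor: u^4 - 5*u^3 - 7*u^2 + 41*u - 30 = (u - 1)*(u^3 - 4*u^2 - 11*u + 30) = (u - 5)*(u - 1)*(u^2 + u - 6) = (u - 5)*(u - 1)*(u + 3)*(u - 2)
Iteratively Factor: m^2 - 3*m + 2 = (m - 2)*(m - 1)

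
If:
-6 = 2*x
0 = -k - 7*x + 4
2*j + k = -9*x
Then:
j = 1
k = 25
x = -3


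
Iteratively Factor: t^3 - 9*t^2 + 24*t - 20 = (t - 2)*(t^2 - 7*t + 10) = (t - 2)^2*(t - 5)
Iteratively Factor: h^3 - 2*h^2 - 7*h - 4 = (h - 4)*(h^2 + 2*h + 1) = (h - 4)*(h + 1)*(h + 1)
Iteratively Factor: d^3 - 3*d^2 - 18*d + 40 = (d - 2)*(d^2 - d - 20) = (d - 5)*(d - 2)*(d + 4)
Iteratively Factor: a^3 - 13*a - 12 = (a + 1)*(a^2 - a - 12) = (a + 1)*(a + 3)*(a - 4)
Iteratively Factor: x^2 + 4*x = (x)*(x + 4)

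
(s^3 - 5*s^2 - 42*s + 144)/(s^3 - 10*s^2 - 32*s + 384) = (s - 3)/(s - 8)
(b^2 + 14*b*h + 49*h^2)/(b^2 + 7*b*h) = (b + 7*h)/b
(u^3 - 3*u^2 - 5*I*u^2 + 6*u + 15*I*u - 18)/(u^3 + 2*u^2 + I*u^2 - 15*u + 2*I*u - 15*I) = (u - 6*I)/(u + 5)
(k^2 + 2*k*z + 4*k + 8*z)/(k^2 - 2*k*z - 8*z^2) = (-k - 4)/(-k + 4*z)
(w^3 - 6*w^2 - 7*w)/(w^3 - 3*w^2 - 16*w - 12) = w*(w - 7)/(w^2 - 4*w - 12)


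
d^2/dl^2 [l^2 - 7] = 2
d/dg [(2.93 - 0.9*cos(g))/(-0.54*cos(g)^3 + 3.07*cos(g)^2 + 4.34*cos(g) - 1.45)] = (0.972*cos(g)^3 - 7.5096*cos(g)^2 + 17.9902*cos(g) + 11.4112)*sin(g)/(0.2916*cos(g)^6 - 3.3156*cos(g)^5 + 4.7377*cos(g)^4 + 28.2136*cos(g)^3 + 9.9326*cos(g)^2 - 12.586*cos(g) + 2.1025)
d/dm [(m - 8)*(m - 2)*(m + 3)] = 3*m^2 - 14*m - 14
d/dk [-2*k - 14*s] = -2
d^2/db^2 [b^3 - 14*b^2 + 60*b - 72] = 6*b - 28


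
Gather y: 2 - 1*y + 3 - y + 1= 6 - 2*y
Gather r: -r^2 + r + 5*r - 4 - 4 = -r^2 + 6*r - 8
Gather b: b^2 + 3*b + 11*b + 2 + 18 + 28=b^2 + 14*b + 48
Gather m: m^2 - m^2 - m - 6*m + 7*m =0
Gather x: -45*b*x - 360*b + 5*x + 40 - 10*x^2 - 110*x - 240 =-360*b - 10*x^2 + x*(-45*b - 105) - 200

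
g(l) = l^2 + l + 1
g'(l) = 2*l + 1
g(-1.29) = 1.37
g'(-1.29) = -1.58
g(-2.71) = 5.63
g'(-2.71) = -4.42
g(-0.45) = 0.75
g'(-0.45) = 0.10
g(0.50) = 1.75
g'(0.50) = 2.00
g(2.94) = 12.58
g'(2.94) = 6.88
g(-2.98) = 6.90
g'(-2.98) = -4.96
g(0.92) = 2.77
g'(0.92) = 2.84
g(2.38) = 9.04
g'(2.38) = 5.76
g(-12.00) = 133.00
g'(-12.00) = -23.00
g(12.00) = 157.00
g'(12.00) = 25.00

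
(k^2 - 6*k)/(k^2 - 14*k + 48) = k/(k - 8)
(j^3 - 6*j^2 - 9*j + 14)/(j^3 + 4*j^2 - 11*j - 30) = (j^2 - 8*j + 7)/(j^2 + 2*j - 15)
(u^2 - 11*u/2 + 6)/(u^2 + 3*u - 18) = (u^2 - 11*u/2 + 6)/(u^2 + 3*u - 18)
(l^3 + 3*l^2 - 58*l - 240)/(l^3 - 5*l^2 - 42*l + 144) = (l + 5)/(l - 3)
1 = 1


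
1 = 1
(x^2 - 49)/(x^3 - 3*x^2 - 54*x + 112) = (x - 7)/(x^2 - 10*x + 16)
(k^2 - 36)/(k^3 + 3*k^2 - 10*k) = (k^2 - 36)/(k*(k^2 + 3*k - 10))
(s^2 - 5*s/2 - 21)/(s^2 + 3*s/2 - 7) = (s - 6)/(s - 2)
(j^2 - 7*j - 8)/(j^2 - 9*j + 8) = (j + 1)/(j - 1)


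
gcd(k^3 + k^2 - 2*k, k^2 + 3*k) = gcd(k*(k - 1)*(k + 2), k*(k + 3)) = k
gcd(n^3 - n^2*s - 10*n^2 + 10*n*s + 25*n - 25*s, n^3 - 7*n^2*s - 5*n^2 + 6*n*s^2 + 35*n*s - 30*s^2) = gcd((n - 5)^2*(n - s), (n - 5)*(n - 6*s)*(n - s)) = -n^2 + n*s + 5*n - 5*s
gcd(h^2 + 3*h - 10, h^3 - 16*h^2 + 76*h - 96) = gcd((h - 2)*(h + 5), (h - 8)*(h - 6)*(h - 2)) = h - 2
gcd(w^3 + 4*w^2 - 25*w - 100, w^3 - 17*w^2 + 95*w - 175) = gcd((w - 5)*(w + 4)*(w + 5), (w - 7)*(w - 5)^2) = w - 5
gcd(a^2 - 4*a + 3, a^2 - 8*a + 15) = a - 3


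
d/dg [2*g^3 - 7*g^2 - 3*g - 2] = 6*g^2 - 14*g - 3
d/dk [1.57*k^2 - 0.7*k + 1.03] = 3.14*k - 0.7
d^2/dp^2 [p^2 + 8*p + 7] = 2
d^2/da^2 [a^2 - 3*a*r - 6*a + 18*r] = 2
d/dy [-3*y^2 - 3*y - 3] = -6*y - 3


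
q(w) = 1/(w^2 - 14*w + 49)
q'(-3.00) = 0.00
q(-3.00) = 0.01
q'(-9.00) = 0.00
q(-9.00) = 0.00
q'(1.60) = 0.01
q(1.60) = 0.03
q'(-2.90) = 0.00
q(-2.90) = 0.01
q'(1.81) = 0.01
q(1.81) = 0.04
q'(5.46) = 0.55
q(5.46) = 0.42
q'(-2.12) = 0.00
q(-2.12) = 0.01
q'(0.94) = 0.01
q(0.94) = 0.03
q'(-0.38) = 0.00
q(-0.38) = 0.02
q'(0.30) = 0.01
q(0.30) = 0.02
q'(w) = (14 - 2*w)/(w^2 - 14*w + 49)^2 = 2*(7 - w)/(w^2 - 14*w + 49)^2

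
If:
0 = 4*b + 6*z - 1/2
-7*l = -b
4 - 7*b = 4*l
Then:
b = 28/53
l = 4/53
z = -57/212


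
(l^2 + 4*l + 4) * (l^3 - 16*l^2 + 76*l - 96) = l^5 - 12*l^4 + 16*l^3 + 144*l^2 - 80*l - 384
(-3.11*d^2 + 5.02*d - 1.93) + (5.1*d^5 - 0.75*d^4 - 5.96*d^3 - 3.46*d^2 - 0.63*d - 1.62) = 5.1*d^5 - 0.75*d^4 - 5.96*d^3 - 6.57*d^2 + 4.39*d - 3.55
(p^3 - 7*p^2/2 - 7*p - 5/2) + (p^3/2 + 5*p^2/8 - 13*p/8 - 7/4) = 3*p^3/2 - 23*p^2/8 - 69*p/8 - 17/4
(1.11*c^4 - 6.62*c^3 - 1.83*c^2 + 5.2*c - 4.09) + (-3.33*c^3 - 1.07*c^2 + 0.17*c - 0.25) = 1.11*c^4 - 9.95*c^3 - 2.9*c^2 + 5.37*c - 4.34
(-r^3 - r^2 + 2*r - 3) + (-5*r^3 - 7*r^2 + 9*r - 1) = -6*r^3 - 8*r^2 + 11*r - 4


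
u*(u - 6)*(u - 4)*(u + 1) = u^4 - 9*u^3 + 14*u^2 + 24*u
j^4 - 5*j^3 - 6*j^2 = j^2*(j - 6)*(j + 1)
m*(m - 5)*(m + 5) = m^3 - 25*m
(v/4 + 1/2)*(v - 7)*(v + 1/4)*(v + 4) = v^4/4 - 3*v^3/16 - 137*v^2/16 - 129*v/8 - 7/2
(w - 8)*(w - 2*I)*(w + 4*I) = w^3 - 8*w^2 + 2*I*w^2 + 8*w - 16*I*w - 64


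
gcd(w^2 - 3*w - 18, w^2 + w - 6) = w + 3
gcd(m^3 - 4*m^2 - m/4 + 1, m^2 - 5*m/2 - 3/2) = m + 1/2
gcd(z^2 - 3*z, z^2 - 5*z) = z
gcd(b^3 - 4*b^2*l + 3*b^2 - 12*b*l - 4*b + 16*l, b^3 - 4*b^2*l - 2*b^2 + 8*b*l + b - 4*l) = b^2 - 4*b*l - b + 4*l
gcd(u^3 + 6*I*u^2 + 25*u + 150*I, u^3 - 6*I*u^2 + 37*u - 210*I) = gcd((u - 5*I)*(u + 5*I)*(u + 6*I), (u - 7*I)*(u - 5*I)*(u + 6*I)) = u^2 + I*u + 30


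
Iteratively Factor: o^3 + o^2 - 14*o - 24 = (o + 3)*(o^2 - 2*o - 8) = (o - 4)*(o + 3)*(o + 2)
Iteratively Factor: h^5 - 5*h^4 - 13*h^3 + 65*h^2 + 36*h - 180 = (h - 3)*(h^4 - 2*h^3 - 19*h^2 + 8*h + 60) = (h - 3)*(h - 2)*(h^3 - 19*h - 30) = (h - 3)*(h - 2)*(h + 2)*(h^2 - 2*h - 15) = (h - 5)*(h - 3)*(h - 2)*(h + 2)*(h + 3)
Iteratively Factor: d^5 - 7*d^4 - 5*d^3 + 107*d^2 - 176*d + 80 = (d + 4)*(d^4 - 11*d^3 + 39*d^2 - 49*d + 20) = (d - 4)*(d + 4)*(d^3 - 7*d^2 + 11*d - 5) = (d - 4)*(d - 1)*(d + 4)*(d^2 - 6*d + 5) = (d - 4)*(d - 1)^2*(d + 4)*(d - 5)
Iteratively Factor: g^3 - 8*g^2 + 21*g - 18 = (g - 3)*(g^2 - 5*g + 6) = (g - 3)*(g - 2)*(g - 3)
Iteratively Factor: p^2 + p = (p)*(p + 1)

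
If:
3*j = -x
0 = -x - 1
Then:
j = 1/3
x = -1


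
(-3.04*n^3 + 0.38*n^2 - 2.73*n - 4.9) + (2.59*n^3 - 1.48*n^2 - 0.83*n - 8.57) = -0.45*n^3 - 1.1*n^2 - 3.56*n - 13.47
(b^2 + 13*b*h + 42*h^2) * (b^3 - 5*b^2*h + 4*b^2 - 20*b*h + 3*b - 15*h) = b^5 + 8*b^4*h + 4*b^4 - 23*b^3*h^2 + 32*b^3*h + 3*b^3 - 210*b^2*h^3 - 92*b^2*h^2 + 24*b^2*h - 840*b*h^3 - 69*b*h^2 - 630*h^3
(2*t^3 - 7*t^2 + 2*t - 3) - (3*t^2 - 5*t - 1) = 2*t^3 - 10*t^2 + 7*t - 2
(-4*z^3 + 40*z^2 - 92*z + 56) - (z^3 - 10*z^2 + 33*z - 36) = -5*z^3 + 50*z^2 - 125*z + 92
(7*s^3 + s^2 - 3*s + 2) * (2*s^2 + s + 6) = 14*s^5 + 9*s^4 + 37*s^3 + 7*s^2 - 16*s + 12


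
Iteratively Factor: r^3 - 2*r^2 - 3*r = (r)*(r^2 - 2*r - 3) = r*(r + 1)*(r - 3)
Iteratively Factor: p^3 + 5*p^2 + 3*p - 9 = (p - 1)*(p^2 + 6*p + 9) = (p - 1)*(p + 3)*(p + 3)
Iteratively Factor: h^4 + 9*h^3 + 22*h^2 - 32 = (h + 4)*(h^3 + 5*h^2 + 2*h - 8) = (h + 4)^2*(h^2 + h - 2) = (h + 2)*(h + 4)^2*(h - 1)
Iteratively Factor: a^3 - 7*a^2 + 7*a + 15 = (a - 3)*(a^2 - 4*a - 5) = (a - 5)*(a - 3)*(a + 1)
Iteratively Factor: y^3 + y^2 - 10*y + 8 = (y - 1)*(y^2 + 2*y - 8) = (y - 2)*(y - 1)*(y + 4)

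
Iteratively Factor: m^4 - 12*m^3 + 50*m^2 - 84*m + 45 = (m - 5)*(m^3 - 7*m^2 + 15*m - 9) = (m - 5)*(m - 1)*(m^2 - 6*m + 9) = (m - 5)*(m - 3)*(m - 1)*(m - 3)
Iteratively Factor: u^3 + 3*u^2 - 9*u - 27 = (u + 3)*(u^2 - 9) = (u - 3)*(u + 3)*(u + 3)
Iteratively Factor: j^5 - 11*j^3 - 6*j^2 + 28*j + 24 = (j - 2)*(j^4 + 2*j^3 - 7*j^2 - 20*j - 12) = (j - 2)*(j + 1)*(j^3 + j^2 - 8*j - 12) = (j - 3)*(j - 2)*(j + 1)*(j^2 + 4*j + 4) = (j - 3)*(j - 2)*(j + 1)*(j + 2)*(j + 2)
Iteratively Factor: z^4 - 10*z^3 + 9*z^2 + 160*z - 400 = (z + 4)*(z^3 - 14*z^2 + 65*z - 100) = (z - 4)*(z + 4)*(z^2 - 10*z + 25) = (z - 5)*(z - 4)*(z + 4)*(z - 5)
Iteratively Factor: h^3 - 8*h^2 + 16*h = (h)*(h^2 - 8*h + 16) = h*(h - 4)*(h - 4)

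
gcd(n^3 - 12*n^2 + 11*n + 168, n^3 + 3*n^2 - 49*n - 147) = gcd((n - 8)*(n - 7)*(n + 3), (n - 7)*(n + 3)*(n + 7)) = n^2 - 4*n - 21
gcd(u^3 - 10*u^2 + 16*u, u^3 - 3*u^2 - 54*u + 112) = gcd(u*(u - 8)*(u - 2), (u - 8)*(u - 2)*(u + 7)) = u^2 - 10*u + 16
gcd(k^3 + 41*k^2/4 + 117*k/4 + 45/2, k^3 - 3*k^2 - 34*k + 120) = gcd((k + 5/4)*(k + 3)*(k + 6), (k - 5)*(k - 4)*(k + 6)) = k + 6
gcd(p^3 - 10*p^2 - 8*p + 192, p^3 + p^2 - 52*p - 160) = p^2 - 4*p - 32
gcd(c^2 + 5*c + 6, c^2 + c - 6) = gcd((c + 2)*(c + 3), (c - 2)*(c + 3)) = c + 3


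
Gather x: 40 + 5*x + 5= 5*x + 45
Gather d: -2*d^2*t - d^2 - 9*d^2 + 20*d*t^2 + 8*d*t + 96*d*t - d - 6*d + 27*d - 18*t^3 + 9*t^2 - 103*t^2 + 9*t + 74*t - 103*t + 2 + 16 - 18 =d^2*(-2*t - 10) + d*(20*t^2 + 104*t + 20) - 18*t^3 - 94*t^2 - 20*t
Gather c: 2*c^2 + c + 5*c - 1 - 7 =2*c^2 + 6*c - 8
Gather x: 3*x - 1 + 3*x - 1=6*x - 2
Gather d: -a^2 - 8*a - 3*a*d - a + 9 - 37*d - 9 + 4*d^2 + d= -a^2 - 9*a + 4*d^2 + d*(-3*a - 36)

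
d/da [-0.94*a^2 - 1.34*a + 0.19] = -1.88*a - 1.34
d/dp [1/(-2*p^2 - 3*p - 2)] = (4*p + 3)/(2*p^2 + 3*p + 2)^2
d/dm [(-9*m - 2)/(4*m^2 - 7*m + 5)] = (36*m^2 + 16*m - 59)/(16*m^4 - 56*m^3 + 89*m^2 - 70*m + 25)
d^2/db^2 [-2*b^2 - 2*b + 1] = -4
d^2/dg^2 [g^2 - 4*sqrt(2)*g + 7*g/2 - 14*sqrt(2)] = 2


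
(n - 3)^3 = n^3 - 9*n^2 + 27*n - 27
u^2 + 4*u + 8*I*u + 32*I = (u + 4)*(u + 8*I)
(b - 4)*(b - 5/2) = b^2 - 13*b/2 + 10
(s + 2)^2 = s^2 + 4*s + 4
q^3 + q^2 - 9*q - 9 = (q - 3)*(q + 1)*(q + 3)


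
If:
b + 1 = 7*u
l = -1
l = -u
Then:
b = 6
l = -1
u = 1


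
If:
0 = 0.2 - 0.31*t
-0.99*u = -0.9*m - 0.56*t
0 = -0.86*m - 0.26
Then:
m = -0.30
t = 0.65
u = 0.09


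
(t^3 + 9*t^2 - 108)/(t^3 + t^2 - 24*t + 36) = (t + 6)/(t - 2)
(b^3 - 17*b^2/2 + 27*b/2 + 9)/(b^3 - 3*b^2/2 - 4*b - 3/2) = (b - 6)/(b + 1)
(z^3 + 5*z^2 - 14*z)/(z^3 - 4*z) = (z + 7)/(z + 2)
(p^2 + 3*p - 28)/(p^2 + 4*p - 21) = (p - 4)/(p - 3)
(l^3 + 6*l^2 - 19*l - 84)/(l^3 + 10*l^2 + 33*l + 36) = (l^2 + 3*l - 28)/(l^2 + 7*l + 12)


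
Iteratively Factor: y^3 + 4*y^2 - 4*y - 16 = (y - 2)*(y^2 + 6*y + 8) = (y - 2)*(y + 4)*(y + 2)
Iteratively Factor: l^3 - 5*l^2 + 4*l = (l - 4)*(l^2 - l) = (l - 4)*(l - 1)*(l)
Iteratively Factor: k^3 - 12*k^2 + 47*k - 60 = (k - 4)*(k^2 - 8*k + 15) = (k - 4)*(k - 3)*(k - 5)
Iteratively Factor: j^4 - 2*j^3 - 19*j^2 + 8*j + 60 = (j + 3)*(j^3 - 5*j^2 - 4*j + 20) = (j - 2)*(j + 3)*(j^2 - 3*j - 10) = (j - 2)*(j + 2)*(j + 3)*(j - 5)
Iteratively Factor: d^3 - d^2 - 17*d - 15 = (d - 5)*(d^2 + 4*d + 3) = (d - 5)*(d + 1)*(d + 3)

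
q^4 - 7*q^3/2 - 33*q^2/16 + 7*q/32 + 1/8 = (q - 4)*(q - 1/4)*(q + 1/4)*(q + 1/2)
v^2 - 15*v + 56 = (v - 8)*(v - 7)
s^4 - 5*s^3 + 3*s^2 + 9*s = s*(s - 3)^2*(s + 1)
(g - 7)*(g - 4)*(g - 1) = g^3 - 12*g^2 + 39*g - 28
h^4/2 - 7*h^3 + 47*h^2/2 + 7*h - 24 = (h/2 + 1/2)*(h - 8)*(h - 6)*(h - 1)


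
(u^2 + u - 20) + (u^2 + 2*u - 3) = 2*u^2 + 3*u - 23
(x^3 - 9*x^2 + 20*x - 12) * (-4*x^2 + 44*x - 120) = -4*x^5 + 80*x^4 - 596*x^3 + 2008*x^2 - 2928*x + 1440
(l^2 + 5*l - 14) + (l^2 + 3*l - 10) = 2*l^2 + 8*l - 24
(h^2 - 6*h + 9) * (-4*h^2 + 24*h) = -4*h^4 + 48*h^3 - 180*h^2 + 216*h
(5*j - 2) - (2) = 5*j - 4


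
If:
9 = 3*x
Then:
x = 3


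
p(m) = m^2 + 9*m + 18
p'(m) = 2*m + 9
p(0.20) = 19.84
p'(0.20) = 9.40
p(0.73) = 25.10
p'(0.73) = 10.46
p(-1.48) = 6.87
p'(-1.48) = 6.04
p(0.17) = 19.56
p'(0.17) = 9.34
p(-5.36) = -1.51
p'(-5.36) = -1.72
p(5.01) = 88.19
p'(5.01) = 19.02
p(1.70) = 36.19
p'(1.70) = 12.40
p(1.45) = 33.15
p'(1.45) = 11.90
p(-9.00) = 18.00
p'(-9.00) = -9.00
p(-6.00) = 0.00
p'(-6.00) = -3.00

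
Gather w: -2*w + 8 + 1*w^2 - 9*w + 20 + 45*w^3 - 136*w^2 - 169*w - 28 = 45*w^3 - 135*w^2 - 180*w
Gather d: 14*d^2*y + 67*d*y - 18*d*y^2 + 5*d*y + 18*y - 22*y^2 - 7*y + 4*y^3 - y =14*d^2*y + d*(-18*y^2 + 72*y) + 4*y^3 - 22*y^2 + 10*y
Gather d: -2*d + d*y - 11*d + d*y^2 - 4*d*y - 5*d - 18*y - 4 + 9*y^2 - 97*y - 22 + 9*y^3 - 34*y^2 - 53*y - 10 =d*(y^2 - 3*y - 18) + 9*y^3 - 25*y^2 - 168*y - 36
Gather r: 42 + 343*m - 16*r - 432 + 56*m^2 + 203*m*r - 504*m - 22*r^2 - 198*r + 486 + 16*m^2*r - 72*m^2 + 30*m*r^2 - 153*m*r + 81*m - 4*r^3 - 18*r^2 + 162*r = -16*m^2 - 80*m - 4*r^3 + r^2*(30*m - 40) + r*(16*m^2 + 50*m - 52) + 96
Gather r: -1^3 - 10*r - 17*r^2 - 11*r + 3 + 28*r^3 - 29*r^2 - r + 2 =28*r^3 - 46*r^2 - 22*r + 4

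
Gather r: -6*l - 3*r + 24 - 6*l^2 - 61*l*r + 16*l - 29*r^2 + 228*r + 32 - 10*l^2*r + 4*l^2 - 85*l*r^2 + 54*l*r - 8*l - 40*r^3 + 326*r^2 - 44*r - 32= -2*l^2 + 2*l - 40*r^3 + r^2*(297 - 85*l) + r*(-10*l^2 - 7*l + 181) + 24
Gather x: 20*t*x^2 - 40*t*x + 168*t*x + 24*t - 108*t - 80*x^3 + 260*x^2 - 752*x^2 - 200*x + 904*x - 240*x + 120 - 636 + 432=-84*t - 80*x^3 + x^2*(20*t - 492) + x*(128*t + 464) - 84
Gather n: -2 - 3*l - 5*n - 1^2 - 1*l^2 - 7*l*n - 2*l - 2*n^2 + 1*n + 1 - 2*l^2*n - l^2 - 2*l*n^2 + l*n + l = -2*l^2 - 4*l + n^2*(-2*l - 2) + n*(-2*l^2 - 6*l - 4) - 2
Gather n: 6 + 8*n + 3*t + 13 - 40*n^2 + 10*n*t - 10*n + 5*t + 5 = -40*n^2 + n*(10*t - 2) + 8*t + 24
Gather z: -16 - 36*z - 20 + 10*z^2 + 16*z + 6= 10*z^2 - 20*z - 30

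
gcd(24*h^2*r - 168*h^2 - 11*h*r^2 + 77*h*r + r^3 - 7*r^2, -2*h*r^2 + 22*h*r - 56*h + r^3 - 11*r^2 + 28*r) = r - 7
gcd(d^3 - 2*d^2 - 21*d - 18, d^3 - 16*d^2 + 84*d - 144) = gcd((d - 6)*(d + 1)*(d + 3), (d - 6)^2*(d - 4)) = d - 6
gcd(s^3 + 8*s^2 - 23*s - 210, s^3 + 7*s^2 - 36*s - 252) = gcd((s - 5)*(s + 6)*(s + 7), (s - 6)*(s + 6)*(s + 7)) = s^2 + 13*s + 42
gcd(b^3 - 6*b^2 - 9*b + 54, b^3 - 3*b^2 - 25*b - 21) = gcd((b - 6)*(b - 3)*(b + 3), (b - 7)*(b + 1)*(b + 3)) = b + 3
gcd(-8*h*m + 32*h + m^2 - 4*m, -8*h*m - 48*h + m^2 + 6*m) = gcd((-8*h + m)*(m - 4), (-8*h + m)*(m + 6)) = 8*h - m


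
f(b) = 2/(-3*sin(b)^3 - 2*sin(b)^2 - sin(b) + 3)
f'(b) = 2*(9*sin(b)^2*cos(b) + 4*sin(b)*cos(b) + cos(b))/(-3*sin(b)^3 - 2*sin(b)^2 - sin(b) + 3)^2 = 2*(9*sin(b)^2 + 4*sin(b) + 1)*cos(b)/(3*sin(b)^3 + 2*sin(b)^2 + sin(b) - 3)^2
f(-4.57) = -0.70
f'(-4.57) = -0.48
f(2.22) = -3.44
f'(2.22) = -35.34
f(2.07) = -1.38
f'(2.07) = -5.21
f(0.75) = 4.56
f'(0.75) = 60.06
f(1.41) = -0.71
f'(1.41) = 0.55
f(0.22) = 0.75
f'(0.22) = 0.64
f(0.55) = 1.33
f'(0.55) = 4.19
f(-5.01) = -0.83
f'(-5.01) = 1.32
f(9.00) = 0.98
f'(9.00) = -1.83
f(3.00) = 0.71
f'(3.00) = -0.44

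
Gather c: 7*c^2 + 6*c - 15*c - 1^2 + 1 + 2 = 7*c^2 - 9*c + 2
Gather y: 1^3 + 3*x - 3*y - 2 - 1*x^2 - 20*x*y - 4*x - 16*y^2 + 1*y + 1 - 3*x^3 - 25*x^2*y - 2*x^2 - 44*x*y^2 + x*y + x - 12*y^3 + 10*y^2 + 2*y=-3*x^3 - 3*x^2 - 12*y^3 + y^2*(-44*x - 6) + y*(-25*x^2 - 19*x)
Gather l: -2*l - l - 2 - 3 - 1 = -3*l - 6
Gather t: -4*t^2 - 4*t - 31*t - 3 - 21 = -4*t^2 - 35*t - 24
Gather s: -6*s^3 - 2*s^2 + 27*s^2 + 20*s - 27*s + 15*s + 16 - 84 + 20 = -6*s^3 + 25*s^2 + 8*s - 48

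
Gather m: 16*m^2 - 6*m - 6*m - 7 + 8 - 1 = 16*m^2 - 12*m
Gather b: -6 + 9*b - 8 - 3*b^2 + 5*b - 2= -3*b^2 + 14*b - 16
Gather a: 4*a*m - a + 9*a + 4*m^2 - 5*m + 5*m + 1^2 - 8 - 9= a*(4*m + 8) + 4*m^2 - 16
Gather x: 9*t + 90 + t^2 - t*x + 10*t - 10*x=t^2 + 19*t + x*(-t - 10) + 90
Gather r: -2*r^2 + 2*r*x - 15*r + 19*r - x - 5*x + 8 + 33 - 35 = -2*r^2 + r*(2*x + 4) - 6*x + 6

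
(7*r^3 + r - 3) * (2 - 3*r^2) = -21*r^5 + 11*r^3 + 9*r^2 + 2*r - 6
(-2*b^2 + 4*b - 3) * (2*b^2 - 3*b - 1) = -4*b^4 + 14*b^3 - 16*b^2 + 5*b + 3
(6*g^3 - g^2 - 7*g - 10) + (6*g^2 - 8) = 6*g^3 + 5*g^2 - 7*g - 18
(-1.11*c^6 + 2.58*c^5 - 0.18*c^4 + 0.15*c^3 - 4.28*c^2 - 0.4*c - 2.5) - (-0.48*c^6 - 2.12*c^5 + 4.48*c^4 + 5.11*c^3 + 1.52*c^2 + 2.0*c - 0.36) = -0.63*c^6 + 4.7*c^5 - 4.66*c^4 - 4.96*c^3 - 5.8*c^2 - 2.4*c - 2.14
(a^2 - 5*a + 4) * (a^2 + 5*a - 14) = a^4 - 35*a^2 + 90*a - 56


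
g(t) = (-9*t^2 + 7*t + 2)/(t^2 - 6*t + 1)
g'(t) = (6 - 2*t)*(-9*t^2 + 7*t + 2)/(t^2 - 6*t + 1)^2 + (7 - 18*t)/(t^2 - 6*t + 1)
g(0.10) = 6.37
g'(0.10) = 102.74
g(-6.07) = -5.01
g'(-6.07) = 0.34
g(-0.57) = -1.04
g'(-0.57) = 2.08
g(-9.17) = -5.85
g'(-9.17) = 0.21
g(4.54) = 26.96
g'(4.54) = 28.03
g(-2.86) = -3.48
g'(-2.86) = 0.67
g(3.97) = 15.87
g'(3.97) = 13.49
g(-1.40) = -2.24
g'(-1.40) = 1.10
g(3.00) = 7.25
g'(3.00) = 5.88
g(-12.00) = -6.35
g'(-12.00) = 0.15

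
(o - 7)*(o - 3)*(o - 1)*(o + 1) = o^4 - 10*o^3 + 20*o^2 + 10*o - 21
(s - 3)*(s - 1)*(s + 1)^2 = s^4 - 2*s^3 - 4*s^2 + 2*s + 3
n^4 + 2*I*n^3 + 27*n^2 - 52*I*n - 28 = (n - 2*I)^2*(n - I)*(n + 7*I)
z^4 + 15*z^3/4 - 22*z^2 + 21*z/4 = z*(z - 3)*(z - 1/4)*(z + 7)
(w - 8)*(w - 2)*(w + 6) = w^3 - 4*w^2 - 44*w + 96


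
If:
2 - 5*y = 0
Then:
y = 2/5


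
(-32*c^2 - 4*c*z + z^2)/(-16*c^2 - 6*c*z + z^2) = (4*c + z)/(2*c + z)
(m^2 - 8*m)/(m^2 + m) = (m - 8)/(m + 1)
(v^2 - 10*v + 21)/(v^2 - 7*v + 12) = (v - 7)/(v - 4)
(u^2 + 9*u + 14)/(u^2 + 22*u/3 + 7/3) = 3*(u + 2)/(3*u + 1)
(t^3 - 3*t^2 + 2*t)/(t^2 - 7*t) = (t^2 - 3*t + 2)/(t - 7)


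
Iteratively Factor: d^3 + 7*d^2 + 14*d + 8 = (d + 4)*(d^2 + 3*d + 2) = (d + 1)*(d + 4)*(d + 2)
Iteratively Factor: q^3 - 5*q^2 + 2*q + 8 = (q - 2)*(q^2 - 3*q - 4) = (q - 4)*(q - 2)*(q + 1)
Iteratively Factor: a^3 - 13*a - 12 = (a + 3)*(a^2 - 3*a - 4) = (a + 1)*(a + 3)*(a - 4)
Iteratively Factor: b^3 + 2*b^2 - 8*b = (b + 4)*(b^2 - 2*b) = b*(b + 4)*(b - 2)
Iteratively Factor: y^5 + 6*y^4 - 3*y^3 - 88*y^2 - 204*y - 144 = (y + 2)*(y^4 + 4*y^3 - 11*y^2 - 66*y - 72) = (y + 2)*(y + 3)*(y^3 + y^2 - 14*y - 24) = (y - 4)*(y + 2)*(y + 3)*(y^2 + 5*y + 6) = (y - 4)*(y + 2)^2*(y + 3)*(y + 3)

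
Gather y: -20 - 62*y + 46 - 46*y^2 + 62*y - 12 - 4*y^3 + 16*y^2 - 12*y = -4*y^3 - 30*y^2 - 12*y + 14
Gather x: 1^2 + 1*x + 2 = x + 3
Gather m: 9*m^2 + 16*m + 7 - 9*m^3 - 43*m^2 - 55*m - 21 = -9*m^3 - 34*m^2 - 39*m - 14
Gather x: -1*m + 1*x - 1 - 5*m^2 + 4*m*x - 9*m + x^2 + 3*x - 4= -5*m^2 - 10*m + x^2 + x*(4*m + 4) - 5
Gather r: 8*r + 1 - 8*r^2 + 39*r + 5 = -8*r^2 + 47*r + 6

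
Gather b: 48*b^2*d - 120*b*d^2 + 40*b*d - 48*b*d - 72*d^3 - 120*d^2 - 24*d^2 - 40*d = 48*b^2*d + b*(-120*d^2 - 8*d) - 72*d^3 - 144*d^2 - 40*d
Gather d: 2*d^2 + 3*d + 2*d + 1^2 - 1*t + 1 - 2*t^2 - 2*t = 2*d^2 + 5*d - 2*t^2 - 3*t + 2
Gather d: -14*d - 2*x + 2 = -14*d - 2*x + 2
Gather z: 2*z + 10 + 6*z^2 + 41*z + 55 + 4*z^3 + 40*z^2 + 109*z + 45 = 4*z^3 + 46*z^2 + 152*z + 110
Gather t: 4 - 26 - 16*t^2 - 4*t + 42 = -16*t^2 - 4*t + 20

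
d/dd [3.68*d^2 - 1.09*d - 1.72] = 7.36*d - 1.09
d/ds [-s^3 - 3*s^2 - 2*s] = -3*s^2 - 6*s - 2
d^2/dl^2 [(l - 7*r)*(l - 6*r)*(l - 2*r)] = 6*l - 30*r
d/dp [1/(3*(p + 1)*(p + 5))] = 2*(-p - 3)/(3*(p^4 + 12*p^3 + 46*p^2 + 60*p + 25))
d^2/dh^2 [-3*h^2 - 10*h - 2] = -6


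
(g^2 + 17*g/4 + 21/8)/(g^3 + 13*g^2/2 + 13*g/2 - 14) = (g + 3/4)/(g^2 + 3*g - 4)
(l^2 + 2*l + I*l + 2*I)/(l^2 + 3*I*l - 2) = (l + 2)/(l + 2*I)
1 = 1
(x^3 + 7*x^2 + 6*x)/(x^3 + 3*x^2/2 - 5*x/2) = 2*(x^2 + 7*x + 6)/(2*x^2 + 3*x - 5)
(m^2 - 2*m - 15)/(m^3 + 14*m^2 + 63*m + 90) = (m - 5)/(m^2 + 11*m + 30)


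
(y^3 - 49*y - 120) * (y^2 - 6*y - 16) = y^5 - 6*y^4 - 65*y^3 + 174*y^2 + 1504*y + 1920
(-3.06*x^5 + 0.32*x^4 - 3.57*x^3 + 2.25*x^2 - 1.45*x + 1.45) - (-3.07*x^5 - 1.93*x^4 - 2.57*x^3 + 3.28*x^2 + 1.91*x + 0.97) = 0.00999999999999979*x^5 + 2.25*x^4 - 1.0*x^3 - 1.03*x^2 - 3.36*x + 0.48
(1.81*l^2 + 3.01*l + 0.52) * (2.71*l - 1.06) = 4.9051*l^3 + 6.2385*l^2 - 1.7814*l - 0.5512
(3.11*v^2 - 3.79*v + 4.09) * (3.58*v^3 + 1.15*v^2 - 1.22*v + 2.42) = 11.1338*v^5 - 9.9917*v^4 + 6.4895*v^3 + 16.8535*v^2 - 14.1616*v + 9.8978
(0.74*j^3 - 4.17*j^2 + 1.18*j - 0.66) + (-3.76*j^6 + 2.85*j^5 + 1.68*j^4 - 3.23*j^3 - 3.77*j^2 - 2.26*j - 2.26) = -3.76*j^6 + 2.85*j^5 + 1.68*j^4 - 2.49*j^3 - 7.94*j^2 - 1.08*j - 2.92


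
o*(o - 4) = o^2 - 4*o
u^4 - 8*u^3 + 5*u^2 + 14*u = u*(u - 7)*(u - 2)*(u + 1)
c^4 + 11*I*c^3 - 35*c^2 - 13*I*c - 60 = (c - I)*(c + 3*I)*(c + 4*I)*(c + 5*I)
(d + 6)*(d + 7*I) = d^2 + 6*d + 7*I*d + 42*I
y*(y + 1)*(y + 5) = y^3 + 6*y^2 + 5*y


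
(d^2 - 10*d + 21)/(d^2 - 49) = (d - 3)/(d + 7)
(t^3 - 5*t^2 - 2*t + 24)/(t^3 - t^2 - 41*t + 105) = (t^2 - 2*t - 8)/(t^2 + 2*t - 35)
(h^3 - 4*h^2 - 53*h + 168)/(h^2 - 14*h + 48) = (h^2 + 4*h - 21)/(h - 6)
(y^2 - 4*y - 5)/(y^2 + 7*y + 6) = (y - 5)/(y + 6)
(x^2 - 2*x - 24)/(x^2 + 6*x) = (x^2 - 2*x - 24)/(x*(x + 6))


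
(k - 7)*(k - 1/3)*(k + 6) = k^3 - 4*k^2/3 - 125*k/3 + 14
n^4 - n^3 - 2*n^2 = n^2*(n - 2)*(n + 1)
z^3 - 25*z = z*(z - 5)*(z + 5)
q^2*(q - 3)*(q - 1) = q^4 - 4*q^3 + 3*q^2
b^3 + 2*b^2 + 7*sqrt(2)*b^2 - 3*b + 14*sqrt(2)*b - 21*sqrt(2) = (b - 1)*(b + 3)*(b + 7*sqrt(2))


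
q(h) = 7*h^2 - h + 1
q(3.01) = 61.41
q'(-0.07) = -1.98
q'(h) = 14*h - 1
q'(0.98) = 12.72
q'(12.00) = 167.00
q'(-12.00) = -169.00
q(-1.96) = 29.85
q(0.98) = 6.74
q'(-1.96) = -28.44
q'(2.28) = 30.92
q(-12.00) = 1021.00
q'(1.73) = 23.22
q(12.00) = 997.00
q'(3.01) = 41.14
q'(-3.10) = -44.40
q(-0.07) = 1.10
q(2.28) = 35.11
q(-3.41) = 85.81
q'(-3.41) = -48.74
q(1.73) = 20.22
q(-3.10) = 71.37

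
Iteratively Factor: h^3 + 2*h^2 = (h)*(h^2 + 2*h) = h^2*(h + 2)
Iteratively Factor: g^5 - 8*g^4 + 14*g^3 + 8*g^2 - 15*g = (g - 5)*(g^4 - 3*g^3 - g^2 + 3*g) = (g - 5)*(g - 3)*(g^3 - g) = (g - 5)*(g - 3)*(g + 1)*(g^2 - g) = g*(g - 5)*(g - 3)*(g + 1)*(g - 1)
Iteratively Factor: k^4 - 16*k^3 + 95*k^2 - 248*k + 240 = (k - 5)*(k^3 - 11*k^2 + 40*k - 48) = (k - 5)*(k - 4)*(k^2 - 7*k + 12) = (k - 5)*(k - 4)^2*(k - 3)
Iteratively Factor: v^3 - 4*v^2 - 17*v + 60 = (v - 5)*(v^2 + v - 12) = (v - 5)*(v + 4)*(v - 3)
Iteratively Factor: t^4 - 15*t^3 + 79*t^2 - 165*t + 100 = (t - 5)*(t^3 - 10*t^2 + 29*t - 20) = (t - 5)^2*(t^2 - 5*t + 4) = (t - 5)^2*(t - 1)*(t - 4)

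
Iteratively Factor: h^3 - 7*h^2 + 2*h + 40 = (h - 5)*(h^2 - 2*h - 8) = (h - 5)*(h - 4)*(h + 2)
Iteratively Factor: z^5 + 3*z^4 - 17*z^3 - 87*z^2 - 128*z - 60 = (z - 5)*(z^4 + 8*z^3 + 23*z^2 + 28*z + 12) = (z - 5)*(z + 2)*(z^3 + 6*z^2 + 11*z + 6) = (z - 5)*(z + 2)^2*(z^2 + 4*z + 3) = (z - 5)*(z + 2)^2*(z + 3)*(z + 1)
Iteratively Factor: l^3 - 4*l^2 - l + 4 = (l - 1)*(l^2 - 3*l - 4) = (l - 1)*(l + 1)*(l - 4)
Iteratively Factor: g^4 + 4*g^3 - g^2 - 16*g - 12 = (g + 2)*(g^3 + 2*g^2 - 5*g - 6) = (g + 1)*(g + 2)*(g^2 + g - 6) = (g + 1)*(g + 2)*(g + 3)*(g - 2)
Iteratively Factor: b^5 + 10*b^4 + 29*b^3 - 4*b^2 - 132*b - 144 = (b + 3)*(b^4 + 7*b^3 + 8*b^2 - 28*b - 48) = (b + 2)*(b + 3)*(b^3 + 5*b^2 - 2*b - 24) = (b + 2)*(b + 3)^2*(b^2 + 2*b - 8) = (b + 2)*(b + 3)^2*(b + 4)*(b - 2)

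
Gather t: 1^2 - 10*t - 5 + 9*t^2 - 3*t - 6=9*t^2 - 13*t - 10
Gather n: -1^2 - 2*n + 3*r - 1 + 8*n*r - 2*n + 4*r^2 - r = n*(8*r - 4) + 4*r^2 + 2*r - 2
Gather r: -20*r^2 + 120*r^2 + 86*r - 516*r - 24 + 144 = 100*r^2 - 430*r + 120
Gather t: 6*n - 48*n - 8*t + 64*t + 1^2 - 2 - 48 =-42*n + 56*t - 49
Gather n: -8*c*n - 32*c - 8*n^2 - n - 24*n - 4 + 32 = -32*c - 8*n^2 + n*(-8*c - 25) + 28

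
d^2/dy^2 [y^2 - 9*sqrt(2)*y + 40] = 2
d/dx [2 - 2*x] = -2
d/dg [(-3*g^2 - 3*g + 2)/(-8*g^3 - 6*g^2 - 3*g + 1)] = 3*(-8*g^4 - 16*g^3 + 13*g^2 + 6*g + 1)/(64*g^6 + 96*g^5 + 84*g^4 + 20*g^3 - 3*g^2 - 6*g + 1)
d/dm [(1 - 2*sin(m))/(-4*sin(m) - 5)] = 14*cos(m)/(4*sin(m) + 5)^2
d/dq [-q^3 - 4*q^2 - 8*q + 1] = -3*q^2 - 8*q - 8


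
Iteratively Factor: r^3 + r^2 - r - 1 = (r + 1)*(r^2 - 1) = (r - 1)*(r + 1)*(r + 1)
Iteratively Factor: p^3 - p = (p)*(p^2 - 1) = p*(p - 1)*(p + 1)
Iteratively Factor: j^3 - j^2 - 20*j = (j + 4)*(j^2 - 5*j) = j*(j + 4)*(j - 5)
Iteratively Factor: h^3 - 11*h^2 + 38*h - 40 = (h - 2)*(h^2 - 9*h + 20) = (h - 5)*(h - 2)*(h - 4)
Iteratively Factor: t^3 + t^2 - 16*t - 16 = (t + 1)*(t^2 - 16) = (t - 4)*(t + 1)*(t + 4)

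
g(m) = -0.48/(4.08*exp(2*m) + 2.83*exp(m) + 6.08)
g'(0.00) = 0.03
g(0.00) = -0.04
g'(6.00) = 0.00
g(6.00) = 0.00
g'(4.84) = 0.00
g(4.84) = -0.00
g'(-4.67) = 0.00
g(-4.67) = -0.08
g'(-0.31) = 0.03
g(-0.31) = -0.05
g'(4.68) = 0.00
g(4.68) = -0.00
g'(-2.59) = 0.00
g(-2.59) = -0.08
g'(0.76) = 0.02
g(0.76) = -0.02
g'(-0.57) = 0.03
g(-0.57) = -0.05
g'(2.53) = 0.00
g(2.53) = -0.00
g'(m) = -0.48*(-8.16*exp(2*m) - 2.83*exp(m))/(4.08*exp(2*m) + 2.83*exp(m) + 6.08)^2 = (3.9168*exp(m) + 1.3584)*exp(m)/(4.08*exp(2*m) + 2.83*exp(m) + 6.08)^2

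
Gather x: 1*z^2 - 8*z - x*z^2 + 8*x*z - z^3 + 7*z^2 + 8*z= x*(-z^2 + 8*z) - z^3 + 8*z^2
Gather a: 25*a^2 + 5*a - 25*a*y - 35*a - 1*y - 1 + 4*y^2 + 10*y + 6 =25*a^2 + a*(-25*y - 30) + 4*y^2 + 9*y + 5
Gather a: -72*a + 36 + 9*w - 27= -72*a + 9*w + 9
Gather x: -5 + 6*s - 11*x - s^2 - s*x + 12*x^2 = -s^2 + 6*s + 12*x^2 + x*(-s - 11) - 5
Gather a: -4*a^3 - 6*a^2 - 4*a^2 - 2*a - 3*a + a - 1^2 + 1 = -4*a^3 - 10*a^2 - 4*a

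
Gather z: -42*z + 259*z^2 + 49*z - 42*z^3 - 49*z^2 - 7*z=-42*z^3 + 210*z^2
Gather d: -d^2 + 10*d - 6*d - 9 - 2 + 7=-d^2 + 4*d - 4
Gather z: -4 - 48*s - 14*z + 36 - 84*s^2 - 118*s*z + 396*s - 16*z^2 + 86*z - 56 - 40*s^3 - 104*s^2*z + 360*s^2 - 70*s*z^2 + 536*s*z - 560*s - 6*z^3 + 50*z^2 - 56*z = -40*s^3 + 276*s^2 - 212*s - 6*z^3 + z^2*(34 - 70*s) + z*(-104*s^2 + 418*s + 16) - 24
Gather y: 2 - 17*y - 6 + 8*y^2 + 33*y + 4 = 8*y^2 + 16*y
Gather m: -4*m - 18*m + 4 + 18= 22 - 22*m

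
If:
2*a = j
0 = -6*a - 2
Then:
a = -1/3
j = -2/3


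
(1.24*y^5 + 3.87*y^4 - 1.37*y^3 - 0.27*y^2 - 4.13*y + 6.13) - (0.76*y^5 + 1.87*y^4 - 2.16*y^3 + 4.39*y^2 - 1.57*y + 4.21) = 0.48*y^5 + 2.0*y^4 + 0.79*y^3 - 4.66*y^2 - 2.56*y + 1.92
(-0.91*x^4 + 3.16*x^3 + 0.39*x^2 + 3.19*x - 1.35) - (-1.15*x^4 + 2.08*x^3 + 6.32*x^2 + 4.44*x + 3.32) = 0.24*x^4 + 1.08*x^3 - 5.93*x^2 - 1.25*x - 4.67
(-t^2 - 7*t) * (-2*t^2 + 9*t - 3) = 2*t^4 + 5*t^3 - 60*t^2 + 21*t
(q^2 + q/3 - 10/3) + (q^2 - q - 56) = 2*q^2 - 2*q/3 - 178/3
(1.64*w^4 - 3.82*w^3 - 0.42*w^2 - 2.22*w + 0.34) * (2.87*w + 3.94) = 4.7068*w^5 - 4.5018*w^4 - 16.2562*w^3 - 8.0262*w^2 - 7.771*w + 1.3396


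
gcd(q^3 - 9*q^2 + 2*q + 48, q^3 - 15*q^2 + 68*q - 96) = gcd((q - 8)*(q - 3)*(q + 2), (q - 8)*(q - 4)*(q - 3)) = q^2 - 11*q + 24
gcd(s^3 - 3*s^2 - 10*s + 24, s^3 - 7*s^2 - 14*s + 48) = s^2 + s - 6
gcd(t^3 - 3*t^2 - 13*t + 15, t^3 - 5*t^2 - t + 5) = t^2 - 6*t + 5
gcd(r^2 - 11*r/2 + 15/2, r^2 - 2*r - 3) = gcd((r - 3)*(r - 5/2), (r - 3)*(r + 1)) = r - 3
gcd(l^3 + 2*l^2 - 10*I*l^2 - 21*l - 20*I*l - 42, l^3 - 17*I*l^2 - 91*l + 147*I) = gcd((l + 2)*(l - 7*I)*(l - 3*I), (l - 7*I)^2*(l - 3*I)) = l^2 - 10*I*l - 21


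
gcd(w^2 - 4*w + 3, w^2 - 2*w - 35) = 1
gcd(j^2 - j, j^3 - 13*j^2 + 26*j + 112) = 1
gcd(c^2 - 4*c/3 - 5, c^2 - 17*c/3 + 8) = c - 3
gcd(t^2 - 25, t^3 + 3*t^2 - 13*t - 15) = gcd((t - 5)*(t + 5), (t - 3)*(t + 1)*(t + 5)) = t + 5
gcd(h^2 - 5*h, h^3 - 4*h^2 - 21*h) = h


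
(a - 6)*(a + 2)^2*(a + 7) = a^4 + 5*a^3 - 34*a^2 - 164*a - 168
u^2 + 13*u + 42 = (u + 6)*(u + 7)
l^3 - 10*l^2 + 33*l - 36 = (l - 4)*(l - 3)^2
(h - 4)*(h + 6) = h^2 + 2*h - 24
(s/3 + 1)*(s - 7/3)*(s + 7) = s^3/3 + 23*s^2/9 - 7*s/9 - 49/3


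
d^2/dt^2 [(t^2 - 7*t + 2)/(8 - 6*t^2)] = (63*t^3 - 90*t^2 + 252*t - 40)/(27*t^6 - 108*t^4 + 144*t^2 - 64)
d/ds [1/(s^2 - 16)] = -2*s/(s^2 - 16)^2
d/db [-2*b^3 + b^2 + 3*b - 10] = -6*b^2 + 2*b + 3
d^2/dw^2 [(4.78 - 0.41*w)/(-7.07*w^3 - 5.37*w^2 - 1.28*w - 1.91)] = (122.962854*w^5 - 2773.73775*w^4 - 2887.406446*w^3 - 1153.023024*w^2 + 164.919786*w + 80.386212)/(353.393243*w^9 + 805.256739*w^8 + 803.572665*w^7 + 732.845742*w^6 + 580.573374*w^5 + 295.338477*w^4 + 158.244809*w^3 + 68.158923*w^2 + 14.008704*w + 6.967871)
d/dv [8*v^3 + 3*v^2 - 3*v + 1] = 24*v^2 + 6*v - 3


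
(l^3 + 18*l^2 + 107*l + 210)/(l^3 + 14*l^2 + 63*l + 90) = (l + 7)/(l + 3)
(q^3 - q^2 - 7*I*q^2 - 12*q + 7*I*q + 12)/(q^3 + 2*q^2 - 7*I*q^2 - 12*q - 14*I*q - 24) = (q - 1)/(q + 2)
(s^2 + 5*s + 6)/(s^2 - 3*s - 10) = (s + 3)/(s - 5)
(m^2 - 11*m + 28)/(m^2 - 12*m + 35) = (m - 4)/(m - 5)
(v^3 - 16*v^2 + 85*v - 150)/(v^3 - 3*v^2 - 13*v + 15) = (v^2 - 11*v + 30)/(v^2 + 2*v - 3)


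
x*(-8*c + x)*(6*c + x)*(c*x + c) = -48*c^3*x^2 - 48*c^3*x - 2*c^2*x^3 - 2*c^2*x^2 + c*x^4 + c*x^3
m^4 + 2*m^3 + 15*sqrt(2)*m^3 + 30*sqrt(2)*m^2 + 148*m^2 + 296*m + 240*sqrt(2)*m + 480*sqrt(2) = (m + 2)*(m + 4*sqrt(2))*(m + 5*sqrt(2))*(m + 6*sqrt(2))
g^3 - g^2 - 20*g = g*(g - 5)*(g + 4)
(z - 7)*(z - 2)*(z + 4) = z^3 - 5*z^2 - 22*z + 56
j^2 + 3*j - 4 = (j - 1)*(j + 4)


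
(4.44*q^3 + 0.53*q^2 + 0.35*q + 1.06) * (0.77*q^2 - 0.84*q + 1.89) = 3.4188*q^5 - 3.3215*q^4 + 8.2159*q^3 + 1.5239*q^2 - 0.2289*q + 2.0034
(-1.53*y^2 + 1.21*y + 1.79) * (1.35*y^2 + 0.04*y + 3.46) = -2.0655*y^4 + 1.5723*y^3 - 2.8289*y^2 + 4.2582*y + 6.1934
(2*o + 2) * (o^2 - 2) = 2*o^3 + 2*o^2 - 4*o - 4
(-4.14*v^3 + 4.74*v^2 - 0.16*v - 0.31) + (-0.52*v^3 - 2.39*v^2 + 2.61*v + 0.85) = -4.66*v^3 + 2.35*v^2 + 2.45*v + 0.54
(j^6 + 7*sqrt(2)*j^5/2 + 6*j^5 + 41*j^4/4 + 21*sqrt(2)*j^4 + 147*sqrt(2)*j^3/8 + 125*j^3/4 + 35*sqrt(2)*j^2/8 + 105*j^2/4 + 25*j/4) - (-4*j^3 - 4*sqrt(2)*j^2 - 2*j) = j^6 + 7*sqrt(2)*j^5/2 + 6*j^5 + 41*j^4/4 + 21*sqrt(2)*j^4 + 147*sqrt(2)*j^3/8 + 141*j^3/4 + 67*sqrt(2)*j^2/8 + 105*j^2/4 + 33*j/4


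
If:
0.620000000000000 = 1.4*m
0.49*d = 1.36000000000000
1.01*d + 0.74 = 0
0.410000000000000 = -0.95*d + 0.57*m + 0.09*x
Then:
No Solution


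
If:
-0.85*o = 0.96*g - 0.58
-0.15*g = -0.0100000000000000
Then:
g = 0.07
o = 0.61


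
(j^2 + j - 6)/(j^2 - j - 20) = (-j^2 - j + 6)/(-j^2 + j + 20)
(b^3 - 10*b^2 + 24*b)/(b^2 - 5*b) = (b^2 - 10*b + 24)/(b - 5)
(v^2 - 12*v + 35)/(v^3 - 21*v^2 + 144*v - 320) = (v - 7)/(v^2 - 16*v + 64)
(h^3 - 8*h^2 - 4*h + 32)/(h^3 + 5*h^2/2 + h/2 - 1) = 2*(h^2 - 10*h + 16)/(2*h^2 + h - 1)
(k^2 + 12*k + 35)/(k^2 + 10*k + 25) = (k + 7)/(k + 5)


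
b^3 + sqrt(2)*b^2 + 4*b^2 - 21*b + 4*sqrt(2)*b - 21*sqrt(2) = (b - 3)*(b + 7)*(b + sqrt(2))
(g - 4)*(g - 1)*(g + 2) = g^3 - 3*g^2 - 6*g + 8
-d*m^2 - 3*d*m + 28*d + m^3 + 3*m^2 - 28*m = (-d + m)*(m - 4)*(m + 7)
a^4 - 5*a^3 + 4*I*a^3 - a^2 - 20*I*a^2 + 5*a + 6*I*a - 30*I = (a - 5)*(a - I)*(a + 2*I)*(a + 3*I)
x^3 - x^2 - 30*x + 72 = (x - 4)*(x - 3)*(x + 6)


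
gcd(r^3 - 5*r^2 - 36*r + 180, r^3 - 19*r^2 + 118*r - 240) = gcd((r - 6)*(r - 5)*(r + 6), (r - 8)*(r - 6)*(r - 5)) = r^2 - 11*r + 30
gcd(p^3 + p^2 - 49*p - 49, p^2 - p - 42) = p - 7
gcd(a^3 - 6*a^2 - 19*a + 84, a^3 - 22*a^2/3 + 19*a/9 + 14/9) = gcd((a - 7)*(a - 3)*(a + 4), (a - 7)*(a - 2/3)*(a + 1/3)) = a - 7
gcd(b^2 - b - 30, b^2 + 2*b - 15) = b + 5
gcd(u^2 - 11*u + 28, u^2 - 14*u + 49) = u - 7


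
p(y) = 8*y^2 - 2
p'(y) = 16*y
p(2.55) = 50.02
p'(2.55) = 40.80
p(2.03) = 30.97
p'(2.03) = 32.48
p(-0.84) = 3.64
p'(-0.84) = -13.44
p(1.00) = 6.00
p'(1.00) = 16.00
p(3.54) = 98.25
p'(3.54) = 56.64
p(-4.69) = 173.97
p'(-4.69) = -75.04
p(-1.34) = 12.36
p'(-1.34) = -21.44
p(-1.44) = 14.59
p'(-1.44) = -23.04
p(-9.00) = 646.00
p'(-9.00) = -144.00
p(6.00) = 286.00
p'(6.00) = 96.00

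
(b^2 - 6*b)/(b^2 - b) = (b - 6)/(b - 1)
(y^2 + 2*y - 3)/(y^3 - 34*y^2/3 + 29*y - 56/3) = 3*(y + 3)/(3*y^2 - 31*y + 56)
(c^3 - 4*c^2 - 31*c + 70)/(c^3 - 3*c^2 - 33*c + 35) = (c - 2)/(c - 1)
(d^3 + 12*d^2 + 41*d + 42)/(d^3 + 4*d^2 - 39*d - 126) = (d + 2)/(d - 6)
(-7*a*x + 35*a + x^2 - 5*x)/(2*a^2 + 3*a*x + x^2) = (-7*a*x + 35*a + x^2 - 5*x)/(2*a^2 + 3*a*x + x^2)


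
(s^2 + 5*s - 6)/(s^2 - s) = (s + 6)/s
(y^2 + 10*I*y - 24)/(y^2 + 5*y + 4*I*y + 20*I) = (y + 6*I)/(y + 5)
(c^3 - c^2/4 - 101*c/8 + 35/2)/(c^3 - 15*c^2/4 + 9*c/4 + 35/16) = 2*(c + 4)/(2*c + 1)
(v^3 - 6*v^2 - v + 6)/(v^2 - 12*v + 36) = (v^2 - 1)/(v - 6)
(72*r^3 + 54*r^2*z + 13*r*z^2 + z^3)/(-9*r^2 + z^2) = (24*r^2 + 10*r*z + z^2)/(-3*r + z)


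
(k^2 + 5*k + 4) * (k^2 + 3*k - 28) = k^4 + 8*k^3 - 9*k^2 - 128*k - 112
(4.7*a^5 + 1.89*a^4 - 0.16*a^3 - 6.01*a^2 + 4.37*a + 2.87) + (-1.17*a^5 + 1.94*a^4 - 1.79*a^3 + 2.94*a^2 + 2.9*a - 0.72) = 3.53*a^5 + 3.83*a^4 - 1.95*a^3 - 3.07*a^2 + 7.27*a + 2.15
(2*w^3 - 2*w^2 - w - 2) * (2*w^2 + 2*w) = 4*w^5 - 6*w^3 - 6*w^2 - 4*w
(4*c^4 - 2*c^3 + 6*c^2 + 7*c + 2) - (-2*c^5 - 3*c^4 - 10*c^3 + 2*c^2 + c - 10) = 2*c^5 + 7*c^4 + 8*c^3 + 4*c^2 + 6*c + 12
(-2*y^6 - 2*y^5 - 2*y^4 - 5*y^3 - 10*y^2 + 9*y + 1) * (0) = 0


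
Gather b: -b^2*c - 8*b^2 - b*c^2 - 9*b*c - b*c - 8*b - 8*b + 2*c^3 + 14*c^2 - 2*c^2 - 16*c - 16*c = b^2*(-c - 8) + b*(-c^2 - 10*c - 16) + 2*c^3 + 12*c^2 - 32*c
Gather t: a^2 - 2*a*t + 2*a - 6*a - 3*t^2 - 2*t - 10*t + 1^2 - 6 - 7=a^2 - 4*a - 3*t^2 + t*(-2*a - 12) - 12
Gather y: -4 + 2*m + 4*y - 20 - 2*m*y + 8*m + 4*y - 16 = 10*m + y*(8 - 2*m) - 40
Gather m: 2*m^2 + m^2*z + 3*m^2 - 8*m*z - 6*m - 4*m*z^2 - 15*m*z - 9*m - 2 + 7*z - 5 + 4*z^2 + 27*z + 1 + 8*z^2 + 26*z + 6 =m^2*(z + 5) + m*(-4*z^2 - 23*z - 15) + 12*z^2 + 60*z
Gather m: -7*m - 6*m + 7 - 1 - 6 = -13*m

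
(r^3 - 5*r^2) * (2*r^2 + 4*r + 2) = 2*r^5 - 6*r^4 - 18*r^3 - 10*r^2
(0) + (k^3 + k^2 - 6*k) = k^3 + k^2 - 6*k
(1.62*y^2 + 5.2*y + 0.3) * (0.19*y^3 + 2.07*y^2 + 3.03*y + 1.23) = 0.3078*y^5 + 4.3414*y^4 + 15.7296*y^3 + 18.3696*y^2 + 7.305*y + 0.369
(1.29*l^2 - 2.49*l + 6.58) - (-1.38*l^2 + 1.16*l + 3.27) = 2.67*l^2 - 3.65*l + 3.31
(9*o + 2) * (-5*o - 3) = -45*o^2 - 37*o - 6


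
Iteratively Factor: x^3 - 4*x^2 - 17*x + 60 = (x + 4)*(x^2 - 8*x + 15) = (x - 5)*(x + 4)*(x - 3)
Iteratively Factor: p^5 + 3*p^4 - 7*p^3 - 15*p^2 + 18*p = (p)*(p^4 + 3*p^3 - 7*p^2 - 15*p + 18) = p*(p - 1)*(p^3 + 4*p^2 - 3*p - 18) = p*(p - 1)*(p + 3)*(p^2 + p - 6) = p*(p - 1)*(p + 3)^2*(p - 2)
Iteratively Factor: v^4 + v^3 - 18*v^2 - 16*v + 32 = (v - 1)*(v^3 + 2*v^2 - 16*v - 32) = (v - 1)*(v + 4)*(v^2 - 2*v - 8) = (v - 4)*(v - 1)*(v + 4)*(v + 2)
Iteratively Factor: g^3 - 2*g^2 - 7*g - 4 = (g - 4)*(g^2 + 2*g + 1) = (g - 4)*(g + 1)*(g + 1)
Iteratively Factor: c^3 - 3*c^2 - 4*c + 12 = (c + 2)*(c^2 - 5*c + 6) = (c - 3)*(c + 2)*(c - 2)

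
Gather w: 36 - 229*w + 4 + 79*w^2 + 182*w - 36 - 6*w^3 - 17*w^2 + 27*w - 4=-6*w^3 + 62*w^2 - 20*w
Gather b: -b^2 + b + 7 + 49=-b^2 + b + 56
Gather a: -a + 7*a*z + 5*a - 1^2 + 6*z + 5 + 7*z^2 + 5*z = a*(7*z + 4) + 7*z^2 + 11*z + 4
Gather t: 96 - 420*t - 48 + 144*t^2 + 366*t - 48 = 144*t^2 - 54*t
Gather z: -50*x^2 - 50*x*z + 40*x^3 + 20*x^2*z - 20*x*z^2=40*x^3 - 50*x^2 - 20*x*z^2 + z*(20*x^2 - 50*x)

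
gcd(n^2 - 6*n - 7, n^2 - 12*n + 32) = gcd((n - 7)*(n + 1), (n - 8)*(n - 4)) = 1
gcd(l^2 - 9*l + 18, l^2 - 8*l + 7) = 1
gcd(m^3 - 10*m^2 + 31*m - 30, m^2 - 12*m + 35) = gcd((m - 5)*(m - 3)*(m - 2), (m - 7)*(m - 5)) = m - 5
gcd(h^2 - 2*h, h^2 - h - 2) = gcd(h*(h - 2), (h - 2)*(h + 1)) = h - 2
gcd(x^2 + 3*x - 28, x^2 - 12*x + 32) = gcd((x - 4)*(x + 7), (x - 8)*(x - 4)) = x - 4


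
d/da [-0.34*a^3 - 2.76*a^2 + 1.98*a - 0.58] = -1.02*a^2 - 5.52*a + 1.98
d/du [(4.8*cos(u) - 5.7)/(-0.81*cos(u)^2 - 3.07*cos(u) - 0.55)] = (-3.888*cos(u)^2 + 9.234*cos(u) + 20.139)*sin(u)/(0.6561*cos(u)^4 + 4.9734*cos(u)^3 + 10.3159*cos(u)^2 + 3.377*cos(u) + 0.3025)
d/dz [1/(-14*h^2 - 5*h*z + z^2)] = (5*h - 2*z)/(14*h^2 + 5*h*z - z^2)^2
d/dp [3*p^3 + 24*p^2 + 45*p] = 9*p^2 + 48*p + 45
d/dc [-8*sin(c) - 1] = -8*cos(c)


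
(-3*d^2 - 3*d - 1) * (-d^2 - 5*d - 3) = 3*d^4 + 18*d^3 + 25*d^2 + 14*d + 3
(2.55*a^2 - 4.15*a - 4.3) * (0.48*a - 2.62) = 1.224*a^3 - 8.673*a^2 + 8.809*a + 11.266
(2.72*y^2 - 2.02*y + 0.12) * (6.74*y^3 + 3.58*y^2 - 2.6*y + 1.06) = 18.3328*y^5 - 3.8772*y^4 - 13.4948*y^3 + 8.5648*y^2 - 2.4532*y + 0.1272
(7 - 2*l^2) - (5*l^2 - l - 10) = -7*l^2 + l + 17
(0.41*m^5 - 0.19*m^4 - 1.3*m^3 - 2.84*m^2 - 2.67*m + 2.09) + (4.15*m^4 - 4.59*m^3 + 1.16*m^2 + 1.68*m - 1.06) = 0.41*m^5 + 3.96*m^4 - 5.89*m^3 - 1.68*m^2 - 0.99*m + 1.03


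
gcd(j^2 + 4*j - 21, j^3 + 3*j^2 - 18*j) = j - 3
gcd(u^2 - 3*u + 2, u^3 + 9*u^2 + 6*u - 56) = u - 2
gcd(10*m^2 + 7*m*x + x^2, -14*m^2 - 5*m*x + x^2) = 2*m + x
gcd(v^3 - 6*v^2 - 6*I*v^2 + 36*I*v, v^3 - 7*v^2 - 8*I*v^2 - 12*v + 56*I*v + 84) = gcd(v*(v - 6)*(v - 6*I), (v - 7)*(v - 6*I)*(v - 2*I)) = v - 6*I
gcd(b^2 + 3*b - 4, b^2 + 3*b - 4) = b^2 + 3*b - 4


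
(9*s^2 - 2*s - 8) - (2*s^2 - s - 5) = 7*s^2 - s - 3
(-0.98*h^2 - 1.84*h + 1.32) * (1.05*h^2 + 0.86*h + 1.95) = -1.029*h^4 - 2.7748*h^3 - 2.1074*h^2 - 2.4528*h + 2.574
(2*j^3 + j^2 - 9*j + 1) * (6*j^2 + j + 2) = 12*j^5 + 8*j^4 - 49*j^3 - j^2 - 17*j + 2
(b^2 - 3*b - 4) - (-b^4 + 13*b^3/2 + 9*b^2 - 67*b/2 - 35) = b^4 - 13*b^3/2 - 8*b^2 + 61*b/2 + 31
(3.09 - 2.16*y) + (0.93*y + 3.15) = 6.24 - 1.23*y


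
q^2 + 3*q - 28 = (q - 4)*(q + 7)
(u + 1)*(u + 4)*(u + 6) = u^3 + 11*u^2 + 34*u + 24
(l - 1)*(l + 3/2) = l^2 + l/2 - 3/2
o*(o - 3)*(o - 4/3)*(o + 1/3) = o^4 - 4*o^3 + 23*o^2/9 + 4*o/3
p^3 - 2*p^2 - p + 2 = (p - 2)*(p - 1)*(p + 1)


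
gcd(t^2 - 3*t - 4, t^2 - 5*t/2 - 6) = t - 4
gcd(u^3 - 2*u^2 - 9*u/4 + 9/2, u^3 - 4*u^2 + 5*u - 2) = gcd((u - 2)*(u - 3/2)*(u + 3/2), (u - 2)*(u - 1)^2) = u - 2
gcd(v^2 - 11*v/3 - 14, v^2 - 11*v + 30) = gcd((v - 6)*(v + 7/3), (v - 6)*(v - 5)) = v - 6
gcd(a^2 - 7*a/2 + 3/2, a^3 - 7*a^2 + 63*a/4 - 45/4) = a - 3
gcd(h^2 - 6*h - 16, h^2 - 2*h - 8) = h + 2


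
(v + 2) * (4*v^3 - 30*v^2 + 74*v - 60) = 4*v^4 - 22*v^3 + 14*v^2 + 88*v - 120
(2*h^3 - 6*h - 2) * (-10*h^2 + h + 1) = -20*h^5 + 2*h^4 + 62*h^3 + 14*h^2 - 8*h - 2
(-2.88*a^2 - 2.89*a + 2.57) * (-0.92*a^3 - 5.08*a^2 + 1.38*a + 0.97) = 2.6496*a^5 + 17.2892*a^4 + 8.3424*a^3 - 19.8374*a^2 + 0.743299999999999*a + 2.4929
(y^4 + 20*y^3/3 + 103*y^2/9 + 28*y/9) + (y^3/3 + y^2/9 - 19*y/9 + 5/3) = y^4 + 7*y^3 + 104*y^2/9 + y + 5/3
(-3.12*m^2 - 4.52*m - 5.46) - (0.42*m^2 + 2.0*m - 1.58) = -3.54*m^2 - 6.52*m - 3.88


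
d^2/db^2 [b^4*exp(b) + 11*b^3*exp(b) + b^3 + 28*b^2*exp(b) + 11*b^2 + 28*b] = b^4*exp(b) + 19*b^3*exp(b) + 106*b^2*exp(b) + 178*b*exp(b) + 6*b + 56*exp(b) + 22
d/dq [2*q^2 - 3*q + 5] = 4*q - 3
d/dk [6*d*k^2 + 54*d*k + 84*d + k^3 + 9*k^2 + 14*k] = 12*d*k + 54*d + 3*k^2 + 18*k + 14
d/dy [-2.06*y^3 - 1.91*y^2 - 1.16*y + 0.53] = -6.18*y^2 - 3.82*y - 1.16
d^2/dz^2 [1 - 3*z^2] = -6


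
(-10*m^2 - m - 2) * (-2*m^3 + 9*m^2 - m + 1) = 20*m^5 - 88*m^4 + 5*m^3 - 27*m^2 + m - 2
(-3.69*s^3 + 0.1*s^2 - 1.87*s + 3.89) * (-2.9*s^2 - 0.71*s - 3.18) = 10.701*s^5 + 2.3299*s^4 + 17.0862*s^3 - 10.2713*s^2 + 3.1847*s - 12.3702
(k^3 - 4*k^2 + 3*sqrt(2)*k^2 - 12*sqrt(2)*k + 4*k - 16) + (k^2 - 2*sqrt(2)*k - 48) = k^3 - 3*k^2 + 3*sqrt(2)*k^2 - 14*sqrt(2)*k + 4*k - 64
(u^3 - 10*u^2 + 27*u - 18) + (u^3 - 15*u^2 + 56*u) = 2*u^3 - 25*u^2 + 83*u - 18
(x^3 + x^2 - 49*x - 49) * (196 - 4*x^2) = -4*x^5 - 4*x^4 + 392*x^3 + 392*x^2 - 9604*x - 9604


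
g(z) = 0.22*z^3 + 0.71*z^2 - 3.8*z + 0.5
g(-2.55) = 11.16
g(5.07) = 28.16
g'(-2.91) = -2.34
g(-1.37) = 6.47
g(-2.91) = 12.15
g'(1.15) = -1.29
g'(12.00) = 108.28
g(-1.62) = 7.58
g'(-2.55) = -3.13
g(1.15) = -2.60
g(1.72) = -2.82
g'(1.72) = 0.59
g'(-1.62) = -4.37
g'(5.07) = 20.36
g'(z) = 0.66*z^2 + 1.42*z - 3.8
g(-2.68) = 11.55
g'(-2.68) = -2.87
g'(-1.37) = -4.51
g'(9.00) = 62.44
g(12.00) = 437.30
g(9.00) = 184.19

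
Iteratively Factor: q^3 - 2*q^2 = (q)*(q^2 - 2*q) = q*(q - 2)*(q)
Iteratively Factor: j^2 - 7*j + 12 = (j - 3)*(j - 4)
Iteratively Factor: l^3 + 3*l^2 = (l)*(l^2 + 3*l) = l^2*(l + 3)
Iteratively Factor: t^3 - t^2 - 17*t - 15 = (t + 1)*(t^2 - 2*t - 15) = (t + 1)*(t + 3)*(t - 5)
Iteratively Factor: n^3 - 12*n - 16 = (n + 2)*(n^2 - 2*n - 8) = (n + 2)^2*(n - 4)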